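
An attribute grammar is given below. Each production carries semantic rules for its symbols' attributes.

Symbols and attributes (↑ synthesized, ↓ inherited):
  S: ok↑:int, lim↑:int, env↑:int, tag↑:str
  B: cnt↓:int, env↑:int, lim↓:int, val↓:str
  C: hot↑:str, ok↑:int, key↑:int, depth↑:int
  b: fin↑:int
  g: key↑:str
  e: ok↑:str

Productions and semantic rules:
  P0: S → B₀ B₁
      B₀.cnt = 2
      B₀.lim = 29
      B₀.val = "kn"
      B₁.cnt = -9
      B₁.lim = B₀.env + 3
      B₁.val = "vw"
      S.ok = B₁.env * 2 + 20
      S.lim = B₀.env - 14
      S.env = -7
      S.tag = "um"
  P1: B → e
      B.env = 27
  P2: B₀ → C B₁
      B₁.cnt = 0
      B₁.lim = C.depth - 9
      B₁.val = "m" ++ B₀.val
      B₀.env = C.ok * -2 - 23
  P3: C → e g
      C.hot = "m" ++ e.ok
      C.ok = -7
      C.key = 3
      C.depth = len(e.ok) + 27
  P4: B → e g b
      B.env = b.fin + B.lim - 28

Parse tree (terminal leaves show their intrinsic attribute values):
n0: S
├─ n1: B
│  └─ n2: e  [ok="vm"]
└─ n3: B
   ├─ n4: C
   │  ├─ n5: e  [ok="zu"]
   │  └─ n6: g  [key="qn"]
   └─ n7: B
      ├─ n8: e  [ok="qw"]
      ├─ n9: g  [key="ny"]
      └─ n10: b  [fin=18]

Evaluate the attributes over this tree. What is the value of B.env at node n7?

10

1. n1.cnt = 2  [2]
2. n1.lim = 29  [29]
3. n1.val = "kn"  ["kn"]
4. n2.ok = "vm"  [terminal]
5. n1.env = 27  [27]
6. n3.cnt = -9  [-9]
7. n3.lim = 30  [B₀.env + 3]
8. n3.val = "vw"  ["vw"]
9. n5.ok = "zu"  [terminal]
10. n6.key = "qn"  [terminal]
11. n4.hot = "mzu"  ["m" ++ e.ok]
12. n4.ok = -7  [-7]
13. n4.key = 3  [3]
14. n4.depth = 29  [len(e.ok) + 27]
15. n7.cnt = 0  [0]
16. n7.lim = 20  [C.depth - 9]
17. n7.val = "mvw"  ["m" ++ B₀.val]
18. n8.ok = "qw"  [terminal]
19. n9.key = "ny"  [terminal]
20. n10.fin = 18  [terminal]
21. n7.env = 10  [b.fin + B.lim - 28]
22. n3.env = -9  [C.ok * -2 - 23]
23. n0.ok = 2  [B₁.env * 2 + 20]
24. n0.lim = 13  [B₀.env - 14]
25. n0.env = -7  [-7]
26. n0.tag = "um"  ["um"]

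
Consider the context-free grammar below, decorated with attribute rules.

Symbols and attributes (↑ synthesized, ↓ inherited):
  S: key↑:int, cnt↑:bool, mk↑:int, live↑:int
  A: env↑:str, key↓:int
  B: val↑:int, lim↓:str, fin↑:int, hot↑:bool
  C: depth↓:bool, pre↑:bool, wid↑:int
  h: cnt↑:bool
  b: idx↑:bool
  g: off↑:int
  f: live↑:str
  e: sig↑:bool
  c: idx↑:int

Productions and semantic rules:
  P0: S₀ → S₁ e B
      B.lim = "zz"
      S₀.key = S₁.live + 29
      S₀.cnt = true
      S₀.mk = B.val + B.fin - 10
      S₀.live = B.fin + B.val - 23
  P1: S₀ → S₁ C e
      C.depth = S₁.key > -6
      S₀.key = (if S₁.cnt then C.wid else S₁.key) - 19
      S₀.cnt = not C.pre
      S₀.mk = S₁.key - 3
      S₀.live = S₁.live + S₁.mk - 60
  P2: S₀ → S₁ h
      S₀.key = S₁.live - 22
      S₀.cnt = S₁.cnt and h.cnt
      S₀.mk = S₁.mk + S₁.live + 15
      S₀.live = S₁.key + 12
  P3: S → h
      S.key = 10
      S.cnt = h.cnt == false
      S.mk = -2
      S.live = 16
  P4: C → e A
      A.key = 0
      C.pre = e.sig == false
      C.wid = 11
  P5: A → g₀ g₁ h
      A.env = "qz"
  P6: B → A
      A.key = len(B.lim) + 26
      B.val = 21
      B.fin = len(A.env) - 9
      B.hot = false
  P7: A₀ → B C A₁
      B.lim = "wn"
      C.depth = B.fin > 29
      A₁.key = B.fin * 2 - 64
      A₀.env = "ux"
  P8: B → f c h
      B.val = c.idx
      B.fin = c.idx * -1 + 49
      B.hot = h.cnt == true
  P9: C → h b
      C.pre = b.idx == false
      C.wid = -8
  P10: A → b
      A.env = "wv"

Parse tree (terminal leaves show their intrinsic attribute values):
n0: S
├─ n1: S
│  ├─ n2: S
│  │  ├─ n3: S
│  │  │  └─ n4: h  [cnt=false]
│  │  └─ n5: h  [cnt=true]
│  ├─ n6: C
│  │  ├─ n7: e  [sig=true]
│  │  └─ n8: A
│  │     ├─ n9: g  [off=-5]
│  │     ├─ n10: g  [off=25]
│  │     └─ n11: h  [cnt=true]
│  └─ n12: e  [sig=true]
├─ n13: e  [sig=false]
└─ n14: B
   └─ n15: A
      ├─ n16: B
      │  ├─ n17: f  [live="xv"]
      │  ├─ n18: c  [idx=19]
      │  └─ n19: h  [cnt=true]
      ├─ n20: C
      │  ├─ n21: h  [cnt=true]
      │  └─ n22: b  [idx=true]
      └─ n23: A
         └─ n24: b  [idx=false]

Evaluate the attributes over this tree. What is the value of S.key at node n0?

20

1. n4.cnt = false  [terminal]
2. n3.key = 10  [10]
3. n3.cnt = true  [h.cnt == false]
4. n3.mk = -2  [-2]
5. n3.live = 16  [16]
6. n5.cnt = true  [terminal]
7. n2.key = -6  [S₁.live - 22]
8. n2.cnt = true  [S₁.cnt and h.cnt]
9. n2.mk = 29  [S₁.mk + S₁.live + 15]
10. n2.live = 22  [S₁.key + 12]
11. n6.depth = false  [S₁.key > -6]
12. n7.sig = true  [terminal]
13. n8.key = 0  [0]
14. n9.off = -5  [terminal]
15. n10.off = 25  [terminal]
16. n11.cnt = true  [terminal]
17. n8.env = "qz"  ["qz"]
18. n6.pre = false  [e.sig == false]
19. n6.wid = 11  [11]
20. n12.sig = true  [terminal]
21. n1.key = -8  [(if S₁.cnt then C.wid else S₁.key) - 19]
22. n1.cnt = true  [not C.pre]
23. n1.mk = -9  [S₁.key - 3]
24. n1.live = -9  [S₁.live + S₁.mk - 60]
25. n13.sig = false  [terminal]
26. n14.lim = "zz"  ["zz"]
27. n15.key = 28  [len(B.lim) + 26]
28. n16.lim = "wn"  ["wn"]
29. n17.live = "xv"  [terminal]
30. n18.idx = 19  [terminal]
31. n19.cnt = true  [terminal]
32. n16.val = 19  [c.idx]
33. n16.fin = 30  [c.idx * -1 + 49]
34. n16.hot = true  [h.cnt == true]
35. n20.depth = true  [B.fin > 29]
36. n21.cnt = true  [terminal]
37. n22.idx = true  [terminal]
38. n20.pre = false  [b.idx == false]
39. n20.wid = -8  [-8]
40. n23.key = -4  [B.fin * 2 - 64]
41. n24.idx = false  [terminal]
42. n23.env = "wv"  ["wv"]
43. n15.env = "ux"  ["ux"]
44. n14.val = 21  [21]
45. n14.fin = -7  [len(A.env) - 9]
46. n14.hot = false  [false]
47. n0.key = 20  [S₁.live + 29]
48. n0.cnt = true  [true]
49. n0.mk = 4  [B.val + B.fin - 10]
50. n0.live = -9  [B.fin + B.val - 23]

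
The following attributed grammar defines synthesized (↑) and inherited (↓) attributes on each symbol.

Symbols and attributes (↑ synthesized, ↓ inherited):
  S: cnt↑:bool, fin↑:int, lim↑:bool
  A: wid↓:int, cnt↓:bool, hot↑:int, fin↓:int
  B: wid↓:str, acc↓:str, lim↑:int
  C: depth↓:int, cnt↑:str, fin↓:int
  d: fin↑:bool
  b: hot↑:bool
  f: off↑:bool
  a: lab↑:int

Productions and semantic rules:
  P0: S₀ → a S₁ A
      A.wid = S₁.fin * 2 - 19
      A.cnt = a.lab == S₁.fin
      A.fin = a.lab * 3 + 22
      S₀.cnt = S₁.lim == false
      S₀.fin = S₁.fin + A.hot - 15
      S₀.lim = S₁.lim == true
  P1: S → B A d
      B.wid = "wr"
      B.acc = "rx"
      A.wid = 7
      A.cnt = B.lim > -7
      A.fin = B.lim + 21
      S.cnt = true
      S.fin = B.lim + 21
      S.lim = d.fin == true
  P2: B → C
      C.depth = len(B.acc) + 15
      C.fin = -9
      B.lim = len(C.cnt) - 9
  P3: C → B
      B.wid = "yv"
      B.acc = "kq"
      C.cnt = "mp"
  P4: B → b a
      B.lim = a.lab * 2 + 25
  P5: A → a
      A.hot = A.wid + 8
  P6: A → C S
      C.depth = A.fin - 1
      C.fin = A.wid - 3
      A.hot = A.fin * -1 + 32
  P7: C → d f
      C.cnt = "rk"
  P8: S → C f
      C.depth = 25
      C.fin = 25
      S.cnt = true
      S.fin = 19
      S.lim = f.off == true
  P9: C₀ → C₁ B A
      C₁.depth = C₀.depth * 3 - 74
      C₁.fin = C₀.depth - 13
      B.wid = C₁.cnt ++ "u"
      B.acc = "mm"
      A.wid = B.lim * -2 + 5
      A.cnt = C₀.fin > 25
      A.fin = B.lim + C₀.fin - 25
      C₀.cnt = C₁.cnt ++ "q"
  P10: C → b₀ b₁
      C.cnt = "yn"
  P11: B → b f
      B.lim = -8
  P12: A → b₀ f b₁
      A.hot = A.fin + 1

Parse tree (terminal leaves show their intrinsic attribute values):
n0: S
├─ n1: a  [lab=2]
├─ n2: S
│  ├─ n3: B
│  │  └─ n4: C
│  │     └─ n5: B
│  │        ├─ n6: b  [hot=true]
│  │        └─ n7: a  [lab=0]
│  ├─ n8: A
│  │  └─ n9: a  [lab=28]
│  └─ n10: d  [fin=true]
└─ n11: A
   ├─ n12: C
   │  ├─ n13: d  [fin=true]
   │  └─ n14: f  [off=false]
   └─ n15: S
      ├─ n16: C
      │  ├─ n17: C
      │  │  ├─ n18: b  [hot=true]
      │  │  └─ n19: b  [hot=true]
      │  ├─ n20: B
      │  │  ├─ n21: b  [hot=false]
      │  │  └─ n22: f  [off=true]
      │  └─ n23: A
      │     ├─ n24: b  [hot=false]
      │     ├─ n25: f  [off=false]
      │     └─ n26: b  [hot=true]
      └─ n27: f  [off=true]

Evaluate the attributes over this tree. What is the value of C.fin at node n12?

1. n1.lab = 2  [terminal]
2. n3.wid = "wr"  ["wr"]
3. n3.acc = "rx"  ["rx"]
4. n4.depth = 17  [len(B.acc) + 15]
5. n4.fin = -9  [-9]
6. n5.wid = "yv"  ["yv"]
7. n5.acc = "kq"  ["kq"]
8. n6.hot = true  [terminal]
9. n7.lab = 0  [terminal]
10. n5.lim = 25  [a.lab * 2 + 25]
11. n4.cnt = "mp"  ["mp"]
12. n3.lim = -7  [len(C.cnt) - 9]
13. n8.wid = 7  [7]
14. n8.cnt = false  [B.lim > -7]
15. n8.fin = 14  [B.lim + 21]
16. n9.lab = 28  [terminal]
17. n8.hot = 15  [A.wid + 8]
18. n10.fin = true  [terminal]
19. n2.cnt = true  [true]
20. n2.fin = 14  [B.lim + 21]
21. n2.lim = true  [d.fin == true]
22. n11.wid = 9  [S₁.fin * 2 - 19]
23. n11.cnt = false  [a.lab == S₁.fin]
24. n11.fin = 28  [a.lab * 3 + 22]
25. n12.depth = 27  [A.fin - 1]
26. n12.fin = 6  [A.wid - 3]
27. n13.fin = true  [terminal]
28. n14.off = false  [terminal]
29. n12.cnt = "rk"  ["rk"]
30. n16.depth = 25  [25]
31. n16.fin = 25  [25]
32. n17.depth = 1  [C₀.depth * 3 - 74]
33. n17.fin = 12  [C₀.depth - 13]
34. n18.hot = true  [terminal]
35. n19.hot = true  [terminal]
36. n17.cnt = "yn"  ["yn"]
37. n20.wid = "ynu"  [C₁.cnt ++ "u"]
38. n20.acc = "mm"  ["mm"]
39. n21.hot = false  [terminal]
40. n22.off = true  [terminal]
41. n20.lim = -8  [-8]
42. n23.wid = 21  [B.lim * -2 + 5]
43. n23.cnt = false  [C₀.fin > 25]
44. n23.fin = -8  [B.lim + C₀.fin - 25]
45. n24.hot = false  [terminal]
46. n25.off = false  [terminal]
47. n26.hot = true  [terminal]
48. n23.hot = -7  [A.fin + 1]
49. n16.cnt = "ynq"  [C₁.cnt ++ "q"]
50. n27.off = true  [terminal]
51. n15.cnt = true  [true]
52. n15.fin = 19  [19]
53. n15.lim = true  [f.off == true]
54. n11.hot = 4  [A.fin * -1 + 32]
55. n0.cnt = false  [S₁.lim == false]
56. n0.fin = 3  [S₁.fin + A.hot - 15]
57. n0.lim = true  [S₁.lim == true]

6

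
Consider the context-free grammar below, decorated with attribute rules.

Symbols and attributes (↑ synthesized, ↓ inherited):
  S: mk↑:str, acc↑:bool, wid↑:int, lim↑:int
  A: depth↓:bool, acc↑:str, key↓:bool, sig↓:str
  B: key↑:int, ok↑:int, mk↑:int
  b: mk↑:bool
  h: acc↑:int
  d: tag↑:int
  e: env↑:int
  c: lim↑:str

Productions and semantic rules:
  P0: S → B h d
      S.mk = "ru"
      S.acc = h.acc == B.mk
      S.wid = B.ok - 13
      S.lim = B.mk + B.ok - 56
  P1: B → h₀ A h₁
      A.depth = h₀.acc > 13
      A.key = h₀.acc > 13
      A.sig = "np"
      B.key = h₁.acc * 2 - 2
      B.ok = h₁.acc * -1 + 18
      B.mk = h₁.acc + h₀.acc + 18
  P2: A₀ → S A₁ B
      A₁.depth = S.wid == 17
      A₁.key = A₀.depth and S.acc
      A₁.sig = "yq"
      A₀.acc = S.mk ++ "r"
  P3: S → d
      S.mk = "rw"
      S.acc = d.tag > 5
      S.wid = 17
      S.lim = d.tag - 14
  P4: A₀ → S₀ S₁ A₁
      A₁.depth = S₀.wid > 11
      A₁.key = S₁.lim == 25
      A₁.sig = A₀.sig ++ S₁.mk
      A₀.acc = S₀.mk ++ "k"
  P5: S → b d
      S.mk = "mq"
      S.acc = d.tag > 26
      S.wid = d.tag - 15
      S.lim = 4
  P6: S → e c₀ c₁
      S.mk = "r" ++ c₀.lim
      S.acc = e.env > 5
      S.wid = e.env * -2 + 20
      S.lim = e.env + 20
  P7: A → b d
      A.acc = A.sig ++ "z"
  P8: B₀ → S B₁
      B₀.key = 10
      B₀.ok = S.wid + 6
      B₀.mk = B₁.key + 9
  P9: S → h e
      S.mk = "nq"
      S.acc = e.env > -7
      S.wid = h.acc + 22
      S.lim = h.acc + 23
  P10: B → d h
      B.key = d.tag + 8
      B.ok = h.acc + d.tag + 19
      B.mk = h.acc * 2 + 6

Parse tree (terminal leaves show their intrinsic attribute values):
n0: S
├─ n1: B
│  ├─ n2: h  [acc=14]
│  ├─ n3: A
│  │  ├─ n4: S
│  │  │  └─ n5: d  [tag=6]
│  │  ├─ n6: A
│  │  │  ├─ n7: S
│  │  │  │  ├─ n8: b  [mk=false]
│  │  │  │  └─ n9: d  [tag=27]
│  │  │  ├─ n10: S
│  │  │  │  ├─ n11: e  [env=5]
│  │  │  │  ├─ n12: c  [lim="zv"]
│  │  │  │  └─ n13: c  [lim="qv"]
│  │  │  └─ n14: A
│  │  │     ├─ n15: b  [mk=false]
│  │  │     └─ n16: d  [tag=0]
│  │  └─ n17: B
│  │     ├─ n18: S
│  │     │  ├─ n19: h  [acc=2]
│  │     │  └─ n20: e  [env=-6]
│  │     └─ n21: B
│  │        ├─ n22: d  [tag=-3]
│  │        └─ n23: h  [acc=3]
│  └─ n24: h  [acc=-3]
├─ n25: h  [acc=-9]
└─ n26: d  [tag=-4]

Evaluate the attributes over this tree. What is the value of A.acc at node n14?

1. n2.acc = 14  [terminal]
2. n3.depth = true  [h₀.acc > 13]
3. n3.key = true  [h₀.acc > 13]
4. n3.sig = "np"  ["np"]
5. n5.tag = 6  [terminal]
6. n4.mk = "rw"  ["rw"]
7. n4.acc = true  [d.tag > 5]
8. n4.wid = 17  [17]
9. n4.lim = -8  [d.tag - 14]
10. n6.depth = true  [S.wid == 17]
11. n6.key = true  [A₀.depth and S.acc]
12. n6.sig = "yq"  ["yq"]
13. n8.mk = false  [terminal]
14. n9.tag = 27  [terminal]
15. n7.mk = "mq"  ["mq"]
16. n7.acc = true  [d.tag > 26]
17. n7.wid = 12  [d.tag - 15]
18. n7.lim = 4  [4]
19. n11.env = 5  [terminal]
20. n12.lim = "zv"  [terminal]
21. n13.lim = "qv"  [terminal]
22. n10.mk = "rzv"  ["r" ++ c₀.lim]
23. n10.acc = false  [e.env > 5]
24. n10.wid = 10  [e.env * -2 + 20]
25. n10.lim = 25  [e.env + 20]
26. n14.depth = true  [S₀.wid > 11]
27. n14.key = true  [S₁.lim == 25]
28. n14.sig = "yqrzv"  [A₀.sig ++ S₁.mk]
29. n15.mk = false  [terminal]
30. n16.tag = 0  [terminal]
31. n14.acc = "yqrzvz"  [A.sig ++ "z"]
32. n6.acc = "mqk"  [S₀.mk ++ "k"]
33. n19.acc = 2  [terminal]
34. n20.env = -6  [terminal]
35. n18.mk = "nq"  ["nq"]
36. n18.acc = true  [e.env > -7]
37. n18.wid = 24  [h.acc + 22]
38. n18.lim = 25  [h.acc + 23]
39. n22.tag = -3  [terminal]
40. n23.acc = 3  [terminal]
41. n21.key = 5  [d.tag + 8]
42. n21.ok = 19  [h.acc + d.tag + 19]
43. n21.mk = 12  [h.acc * 2 + 6]
44. n17.key = 10  [10]
45. n17.ok = 30  [S.wid + 6]
46. n17.mk = 14  [B₁.key + 9]
47. n3.acc = "rwr"  [S.mk ++ "r"]
48. n24.acc = -3  [terminal]
49. n1.key = -8  [h₁.acc * 2 - 2]
50. n1.ok = 21  [h₁.acc * -1 + 18]
51. n1.mk = 29  [h₁.acc + h₀.acc + 18]
52. n25.acc = -9  [terminal]
53. n26.tag = -4  [terminal]
54. n0.mk = "ru"  ["ru"]
55. n0.acc = false  [h.acc == B.mk]
56. n0.wid = 8  [B.ok - 13]
57. n0.lim = -6  [B.mk + B.ok - 56]

"yqrzvz"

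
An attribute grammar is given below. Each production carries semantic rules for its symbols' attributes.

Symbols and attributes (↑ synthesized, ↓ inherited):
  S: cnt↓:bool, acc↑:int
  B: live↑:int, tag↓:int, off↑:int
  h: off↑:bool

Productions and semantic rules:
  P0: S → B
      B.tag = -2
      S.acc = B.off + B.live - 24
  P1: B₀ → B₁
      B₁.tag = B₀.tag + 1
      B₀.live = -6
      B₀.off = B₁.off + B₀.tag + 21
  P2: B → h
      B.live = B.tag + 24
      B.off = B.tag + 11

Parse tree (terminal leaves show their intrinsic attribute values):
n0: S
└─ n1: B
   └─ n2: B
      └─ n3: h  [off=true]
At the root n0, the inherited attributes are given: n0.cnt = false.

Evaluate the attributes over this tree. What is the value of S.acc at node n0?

-1

1. n0.cnt = false  [given at root]
2. n1.tag = -2  [-2]
3. n2.tag = -1  [B₀.tag + 1]
4. n3.off = true  [terminal]
5. n2.live = 23  [B.tag + 24]
6. n2.off = 10  [B.tag + 11]
7. n1.live = -6  [-6]
8. n1.off = 29  [B₁.off + B₀.tag + 21]
9. n0.acc = -1  [B.off + B.live - 24]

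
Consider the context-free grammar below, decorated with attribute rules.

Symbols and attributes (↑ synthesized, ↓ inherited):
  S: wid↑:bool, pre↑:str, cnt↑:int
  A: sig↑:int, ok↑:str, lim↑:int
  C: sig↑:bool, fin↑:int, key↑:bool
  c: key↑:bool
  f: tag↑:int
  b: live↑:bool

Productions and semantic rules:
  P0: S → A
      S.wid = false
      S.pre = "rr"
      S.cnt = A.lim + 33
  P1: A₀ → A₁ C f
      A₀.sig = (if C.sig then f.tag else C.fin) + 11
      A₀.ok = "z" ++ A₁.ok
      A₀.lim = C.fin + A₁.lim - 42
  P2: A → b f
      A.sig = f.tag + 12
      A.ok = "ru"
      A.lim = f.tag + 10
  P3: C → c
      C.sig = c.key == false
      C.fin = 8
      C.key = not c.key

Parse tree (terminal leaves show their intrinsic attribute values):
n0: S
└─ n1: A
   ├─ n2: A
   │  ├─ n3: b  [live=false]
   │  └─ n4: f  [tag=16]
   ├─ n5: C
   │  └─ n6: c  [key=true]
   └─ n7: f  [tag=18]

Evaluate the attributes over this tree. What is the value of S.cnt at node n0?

1. n3.live = false  [terminal]
2. n4.tag = 16  [terminal]
3. n2.sig = 28  [f.tag + 12]
4. n2.ok = "ru"  ["ru"]
5. n2.lim = 26  [f.tag + 10]
6. n6.key = true  [terminal]
7. n5.sig = false  [c.key == false]
8. n5.fin = 8  [8]
9. n5.key = false  [not c.key]
10. n7.tag = 18  [terminal]
11. n1.sig = 19  [(if C.sig then f.tag else C.fin) + 11]
12. n1.ok = "zru"  ["z" ++ A₁.ok]
13. n1.lim = -8  [C.fin + A₁.lim - 42]
14. n0.wid = false  [false]
15. n0.pre = "rr"  ["rr"]
16. n0.cnt = 25  [A.lim + 33]

25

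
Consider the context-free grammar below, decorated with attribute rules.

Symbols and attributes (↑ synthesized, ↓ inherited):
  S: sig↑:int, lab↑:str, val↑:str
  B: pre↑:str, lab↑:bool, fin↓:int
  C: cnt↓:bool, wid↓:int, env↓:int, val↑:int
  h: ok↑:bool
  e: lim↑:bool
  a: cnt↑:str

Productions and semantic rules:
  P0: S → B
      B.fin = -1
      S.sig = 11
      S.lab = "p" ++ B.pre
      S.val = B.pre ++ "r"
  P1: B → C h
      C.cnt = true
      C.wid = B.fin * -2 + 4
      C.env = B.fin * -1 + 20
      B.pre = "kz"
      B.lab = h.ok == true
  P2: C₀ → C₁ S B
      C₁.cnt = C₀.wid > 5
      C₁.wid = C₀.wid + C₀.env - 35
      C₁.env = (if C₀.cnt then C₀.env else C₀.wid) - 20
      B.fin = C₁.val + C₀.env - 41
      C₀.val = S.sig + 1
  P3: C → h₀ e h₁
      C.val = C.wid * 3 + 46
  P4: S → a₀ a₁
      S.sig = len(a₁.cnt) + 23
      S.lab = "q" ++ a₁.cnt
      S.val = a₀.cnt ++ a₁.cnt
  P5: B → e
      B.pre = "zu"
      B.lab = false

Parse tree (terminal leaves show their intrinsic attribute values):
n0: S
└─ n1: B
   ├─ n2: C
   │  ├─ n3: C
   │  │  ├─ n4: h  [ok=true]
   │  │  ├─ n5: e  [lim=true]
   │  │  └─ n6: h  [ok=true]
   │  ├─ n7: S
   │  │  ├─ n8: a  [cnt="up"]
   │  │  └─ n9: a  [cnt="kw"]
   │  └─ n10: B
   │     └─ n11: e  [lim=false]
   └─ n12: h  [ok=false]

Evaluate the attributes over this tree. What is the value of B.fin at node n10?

2

1. n1.fin = -1  [-1]
2. n2.cnt = true  [true]
3. n2.wid = 6  [B.fin * -2 + 4]
4. n2.env = 21  [B.fin * -1 + 20]
5. n3.cnt = true  [C₀.wid > 5]
6. n3.wid = -8  [C₀.wid + C₀.env - 35]
7. n3.env = 1  [(if C₀.cnt then C₀.env else C₀.wid) - 20]
8. n4.ok = true  [terminal]
9. n5.lim = true  [terminal]
10. n6.ok = true  [terminal]
11. n3.val = 22  [C.wid * 3 + 46]
12. n8.cnt = "up"  [terminal]
13. n9.cnt = "kw"  [terminal]
14. n7.sig = 25  [len(a₁.cnt) + 23]
15. n7.lab = "qkw"  ["q" ++ a₁.cnt]
16. n7.val = "upkw"  [a₀.cnt ++ a₁.cnt]
17. n10.fin = 2  [C₁.val + C₀.env - 41]
18. n11.lim = false  [terminal]
19. n10.pre = "zu"  ["zu"]
20. n10.lab = false  [false]
21. n2.val = 26  [S.sig + 1]
22. n12.ok = false  [terminal]
23. n1.pre = "kz"  ["kz"]
24. n1.lab = false  [h.ok == true]
25. n0.sig = 11  [11]
26. n0.lab = "pkz"  ["p" ++ B.pre]
27. n0.val = "kzr"  [B.pre ++ "r"]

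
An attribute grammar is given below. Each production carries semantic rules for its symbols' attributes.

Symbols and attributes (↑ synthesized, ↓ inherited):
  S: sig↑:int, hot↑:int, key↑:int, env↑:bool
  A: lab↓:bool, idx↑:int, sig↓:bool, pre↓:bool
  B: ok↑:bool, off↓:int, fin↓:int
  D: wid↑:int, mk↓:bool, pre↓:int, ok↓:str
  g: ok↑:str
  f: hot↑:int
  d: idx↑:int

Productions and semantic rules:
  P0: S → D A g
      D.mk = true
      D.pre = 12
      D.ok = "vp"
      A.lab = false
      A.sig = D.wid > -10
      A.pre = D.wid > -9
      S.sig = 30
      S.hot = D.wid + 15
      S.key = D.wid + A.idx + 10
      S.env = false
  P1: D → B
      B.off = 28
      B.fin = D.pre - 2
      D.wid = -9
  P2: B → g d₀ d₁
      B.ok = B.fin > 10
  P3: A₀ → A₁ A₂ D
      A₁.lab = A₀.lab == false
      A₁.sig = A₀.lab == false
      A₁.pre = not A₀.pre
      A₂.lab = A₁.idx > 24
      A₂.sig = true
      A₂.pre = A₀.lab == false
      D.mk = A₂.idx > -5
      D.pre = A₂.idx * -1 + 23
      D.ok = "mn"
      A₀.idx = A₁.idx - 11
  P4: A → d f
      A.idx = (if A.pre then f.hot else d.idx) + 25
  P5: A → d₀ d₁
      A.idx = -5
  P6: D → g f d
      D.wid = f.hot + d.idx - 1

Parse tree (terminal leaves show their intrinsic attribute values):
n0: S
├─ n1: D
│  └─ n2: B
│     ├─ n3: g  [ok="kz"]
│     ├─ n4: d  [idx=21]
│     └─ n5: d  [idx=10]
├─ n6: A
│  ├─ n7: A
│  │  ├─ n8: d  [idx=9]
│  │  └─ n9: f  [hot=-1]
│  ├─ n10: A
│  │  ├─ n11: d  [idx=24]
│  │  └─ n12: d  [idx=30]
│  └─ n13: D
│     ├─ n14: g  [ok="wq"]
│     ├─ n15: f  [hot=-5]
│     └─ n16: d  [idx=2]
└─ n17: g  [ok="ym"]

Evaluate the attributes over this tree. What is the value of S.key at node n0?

14

1. n1.mk = true  [true]
2. n1.pre = 12  [12]
3. n1.ok = "vp"  ["vp"]
4. n2.off = 28  [28]
5. n2.fin = 10  [D.pre - 2]
6. n3.ok = "kz"  [terminal]
7. n4.idx = 21  [terminal]
8. n5.idx = 10  [terminal]
9. n2.ok = false  [B.fin > 10]
10. n1.wid = -9  [-9]
11. n6.lab = false  [false]
12. n6.sig = true  [D.wid > -10]
13. n6.pre = false  [D.wid > -9]
14. n7.lab = true  [A₀.lab == false]
15. n7.sig = true  [A₀.lab == false]
16. n7.pre = true  [not A₀.pre]
17. n8.idx = 9  [terminal]
18. n9.hot = -1  [terminal]
19. n7.idx = 24  [(if A.pre then f.hot else d.idx) + 25]
20. n10.lab = false  [A₁.idx > 24]
21. n10.sig = true  [true]
22. n10.pre = true  [A₀.lab == false]
23. n11.idx = 24  [terminal]
24. n12.idx = 30  [terminal]
25. n10.idx = -5  [-5]
26. n13.mk = false  [A₂.idx > -5]
27. n13.pre = 28  [A₂.idx * -1 + 23]
28. n13.ok = "mn"  ["mn"]
29. n14.ok = "wq"  [terminal]
30. n15.hot = -5  [terminal]
31. n16.idx = 2  [terminal]
32. n13.wid = -4  [f.hot + d.idx - 1]
33. n6.idx = 13  [A₁.idx - 11]
34. n17.ok = "ym"  [terminal]
35. n0.sig = 30  [30]
36. n0.hot = 6  [D.wid + 15]
37. n0.key = 14  [D.wid + A.idx + 10]
38. n0.env = false  [false]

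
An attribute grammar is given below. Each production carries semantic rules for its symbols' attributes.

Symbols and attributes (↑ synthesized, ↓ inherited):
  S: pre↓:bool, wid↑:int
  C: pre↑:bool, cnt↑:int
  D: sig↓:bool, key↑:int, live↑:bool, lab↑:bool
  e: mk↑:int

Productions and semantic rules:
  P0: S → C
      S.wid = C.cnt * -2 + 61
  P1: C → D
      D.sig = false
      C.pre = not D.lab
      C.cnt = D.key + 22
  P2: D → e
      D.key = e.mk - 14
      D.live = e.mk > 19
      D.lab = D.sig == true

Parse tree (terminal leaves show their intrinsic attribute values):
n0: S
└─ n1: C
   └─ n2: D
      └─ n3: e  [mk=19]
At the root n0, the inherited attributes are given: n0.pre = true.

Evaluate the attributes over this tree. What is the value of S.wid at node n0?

7

1. n0.pre = true  [given at root]
2. n2.sig = false  [false]
3. n3.mk = 19  [terminal]
4. n2.key = 5  [e.mk - 14]
5. n2.live = false  [e.mk > 19]
6. n2.lab = false  [D.sig == true]
7. n1.pre = true  [not D.lab]
8. n1.cnt = 27  [D.key + 22]
9. n0.wid = 7  [C.cnt * -2 + 61]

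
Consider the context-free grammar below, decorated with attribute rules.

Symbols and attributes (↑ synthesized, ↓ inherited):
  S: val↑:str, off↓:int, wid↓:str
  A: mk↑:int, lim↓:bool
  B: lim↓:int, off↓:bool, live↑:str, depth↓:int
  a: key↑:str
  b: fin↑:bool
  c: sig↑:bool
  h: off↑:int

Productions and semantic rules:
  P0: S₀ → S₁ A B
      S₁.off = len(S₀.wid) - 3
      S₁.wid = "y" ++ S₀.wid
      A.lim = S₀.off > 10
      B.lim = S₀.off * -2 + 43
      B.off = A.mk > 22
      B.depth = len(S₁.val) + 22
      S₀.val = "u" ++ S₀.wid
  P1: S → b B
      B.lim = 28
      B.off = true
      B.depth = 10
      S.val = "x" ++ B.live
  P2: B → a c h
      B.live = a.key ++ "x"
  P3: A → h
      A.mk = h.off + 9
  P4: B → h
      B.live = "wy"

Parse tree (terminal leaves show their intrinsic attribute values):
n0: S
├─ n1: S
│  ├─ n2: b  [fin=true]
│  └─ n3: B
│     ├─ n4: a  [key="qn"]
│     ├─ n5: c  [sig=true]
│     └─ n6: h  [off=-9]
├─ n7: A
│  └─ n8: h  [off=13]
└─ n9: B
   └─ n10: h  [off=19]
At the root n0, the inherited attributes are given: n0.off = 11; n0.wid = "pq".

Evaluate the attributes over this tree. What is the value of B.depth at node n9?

1. n0.off = 11  [given at root]
2. n0.wid = "pq"  [given at root]
3. n1.off = -1  [len(S₀.wid) - 3]
4. n1.wid = "ypq"  ["y" ++ S₀.wid]
5. n2.fin = true  [terminal]
6. n3.lim = 28  [28]
7. n3.off = true  [true]
8. n3.depth = 10  [10]
9. n4.key = "qn"  [terminal]
10. n5.sig = true  [terminal]
11. n6.off = -9  [terminal]
12. n3.live = "qnx"  [a.key ++ "x"]
13. n1.val = "xqnx"  ["x" ++ B.live]
14. n7.lim = true  [S₀.off > 10]
15. n8.off = 13  [terminal]
16. n7.mk = 22  [h.off + 9]
17. n9.lim = 21  [S₀.off * -2 + 43]
18. n9.off = false  [A.mk > 22]
19. n9.depth = 26  [len(S₁.val) + 22]
20. n10.off = 19  [terminal]
21. n9.live = "wy"  ["wy"]
22. n0.val = "upq"  ["u" ++ S₀.wid]

26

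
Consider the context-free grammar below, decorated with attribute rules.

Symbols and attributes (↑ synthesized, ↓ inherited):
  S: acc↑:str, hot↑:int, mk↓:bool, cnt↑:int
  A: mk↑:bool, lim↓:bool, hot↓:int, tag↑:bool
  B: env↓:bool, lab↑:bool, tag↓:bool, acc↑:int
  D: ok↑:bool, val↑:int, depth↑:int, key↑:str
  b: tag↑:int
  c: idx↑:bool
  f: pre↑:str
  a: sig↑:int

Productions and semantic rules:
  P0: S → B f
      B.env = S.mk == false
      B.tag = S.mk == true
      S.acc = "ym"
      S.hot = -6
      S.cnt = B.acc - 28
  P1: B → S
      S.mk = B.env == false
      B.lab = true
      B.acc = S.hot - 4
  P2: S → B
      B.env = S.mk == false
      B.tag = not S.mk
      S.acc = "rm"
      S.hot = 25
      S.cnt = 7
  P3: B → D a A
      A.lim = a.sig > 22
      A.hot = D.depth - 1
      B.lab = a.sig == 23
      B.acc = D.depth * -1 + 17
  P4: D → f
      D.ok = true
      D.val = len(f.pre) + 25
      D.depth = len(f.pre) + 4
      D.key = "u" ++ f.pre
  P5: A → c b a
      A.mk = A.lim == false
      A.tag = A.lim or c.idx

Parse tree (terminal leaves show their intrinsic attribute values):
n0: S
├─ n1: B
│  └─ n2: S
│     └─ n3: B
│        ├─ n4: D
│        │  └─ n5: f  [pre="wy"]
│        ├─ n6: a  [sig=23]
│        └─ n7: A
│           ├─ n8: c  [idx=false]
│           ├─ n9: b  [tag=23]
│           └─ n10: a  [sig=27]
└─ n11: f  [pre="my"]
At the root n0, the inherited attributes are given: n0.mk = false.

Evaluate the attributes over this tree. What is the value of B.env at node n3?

true

1. n0.mk = false  [given at root]
2. n1.env = true  [S.mk == false]
3. n1.tag = false  [S.mk == true]
4. n2.mk = false  [B.env == false]
5. n3.env = true  [S.mk == false]
6. n3.tag = true  [not S.mk]
7. n5.pre = "wy"  [terminal]
8. n4.ok = true  [true]
9. n4.val = 27  [len(f.pre) + 25]
10. n4.depth = 6  [len(f.pre) + 4]
11. n4.key = "uwy"  ["u" ++ f.pre]
12. n6.sig = 23  [terminal]
13. n7.lim = true  [a.sig > 22]
14. n7.hot = 5  [D.depth - 1]
15. n8.idx = false  [terminal]
16. n9.tag = 23  [terminal]
17. n10.sig = 27  [terminal]
18. n7.mk = false  [A.lim == false]
19. n7.tag = true  [A.lim or c.idx]
20. n3.lab = true  [a.sig == 23]
21. n3.acc = 11  [D.depth * -1 + 17]
22. n2.acc = "rm"  ["rm"]
23. n2.hot = 25  [25]
24. n2.cnt = 7  [7]
25. n1.lab = true  [true]
26. n1.acc = 21  [S.hot - 4]
27. n11.pre = "my"  [terminal]
28. n0.acc = "ym"  ["ym"]
29. n0.hot = -6  [-6]
30. n0.cnt = -7  [B.acc - 28]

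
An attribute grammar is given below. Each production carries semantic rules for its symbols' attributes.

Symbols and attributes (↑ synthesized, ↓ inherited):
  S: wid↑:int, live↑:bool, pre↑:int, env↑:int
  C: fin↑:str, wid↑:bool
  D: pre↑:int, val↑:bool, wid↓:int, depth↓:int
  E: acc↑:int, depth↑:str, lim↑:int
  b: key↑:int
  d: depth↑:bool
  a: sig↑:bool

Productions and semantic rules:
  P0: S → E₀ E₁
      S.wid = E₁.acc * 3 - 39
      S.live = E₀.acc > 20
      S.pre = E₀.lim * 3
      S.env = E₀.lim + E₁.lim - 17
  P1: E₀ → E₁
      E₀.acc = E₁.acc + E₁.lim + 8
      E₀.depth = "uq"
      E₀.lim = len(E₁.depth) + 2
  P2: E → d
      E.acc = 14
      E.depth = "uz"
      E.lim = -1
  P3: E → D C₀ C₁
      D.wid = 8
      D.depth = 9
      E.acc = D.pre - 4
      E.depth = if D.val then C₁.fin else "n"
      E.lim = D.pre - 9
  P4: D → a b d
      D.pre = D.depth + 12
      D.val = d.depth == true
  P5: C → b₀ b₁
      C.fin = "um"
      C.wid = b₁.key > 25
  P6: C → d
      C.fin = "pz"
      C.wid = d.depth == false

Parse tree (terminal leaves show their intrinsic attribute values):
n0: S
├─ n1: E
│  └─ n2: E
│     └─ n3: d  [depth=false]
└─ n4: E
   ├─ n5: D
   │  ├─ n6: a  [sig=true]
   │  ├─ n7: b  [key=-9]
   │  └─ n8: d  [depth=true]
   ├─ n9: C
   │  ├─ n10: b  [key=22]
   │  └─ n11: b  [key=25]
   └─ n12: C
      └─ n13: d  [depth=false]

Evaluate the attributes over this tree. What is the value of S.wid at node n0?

1. n3.depth = false  [terminal]
2. n2.acc = 14  [14]
3. n2.depth = "uz"  ["uz"]
4. n2.lim = -1  [-1]
5. n1.acc = 21  [E₁.acc + E₁.lim + 8]
6. n1.depth = "uq"  ["uq"]
7. n1.lim = 4  [len(E₁.depth) + 2]
8. n5.wid = 8  [8]
9. n5.depth = 9  [9]
10. n6.sig = true  [terminal]
11. n7.key = -9  [terminal]
12. n8.depth = true  [terminal]
13. n5.pre = 21  [D.depth + 12]
14. n5.val = true  [d.depth == true]
15. n10.key = 22  [terminal]
16. n11.key = 25  [terminal]
17. n9.fin = "um"  ["um"]
18. n9.wid = false  [b₁.key > 25]
19. n13.depth = false  [terminal]
20. n12.fin = "pz"  ["pz"]
21. n12.wid = true  [d.depth == false]
22. n4.acc = 17  [D.pre - 4]
23. n4.depth = "pz"  [if D.val then C₁.fin else "n"]
24. n4.lim = 12  [D.pre - 9]
25. n0.wid = 12  [E₁.acc * 3 - 39]
26. n0.live = true  [E₀.acc > 20]
27. n0.pre = 12  [E₀.lim * 3]
28. n0.env = -1  [E₀.lim + E₁.lim - 17]

12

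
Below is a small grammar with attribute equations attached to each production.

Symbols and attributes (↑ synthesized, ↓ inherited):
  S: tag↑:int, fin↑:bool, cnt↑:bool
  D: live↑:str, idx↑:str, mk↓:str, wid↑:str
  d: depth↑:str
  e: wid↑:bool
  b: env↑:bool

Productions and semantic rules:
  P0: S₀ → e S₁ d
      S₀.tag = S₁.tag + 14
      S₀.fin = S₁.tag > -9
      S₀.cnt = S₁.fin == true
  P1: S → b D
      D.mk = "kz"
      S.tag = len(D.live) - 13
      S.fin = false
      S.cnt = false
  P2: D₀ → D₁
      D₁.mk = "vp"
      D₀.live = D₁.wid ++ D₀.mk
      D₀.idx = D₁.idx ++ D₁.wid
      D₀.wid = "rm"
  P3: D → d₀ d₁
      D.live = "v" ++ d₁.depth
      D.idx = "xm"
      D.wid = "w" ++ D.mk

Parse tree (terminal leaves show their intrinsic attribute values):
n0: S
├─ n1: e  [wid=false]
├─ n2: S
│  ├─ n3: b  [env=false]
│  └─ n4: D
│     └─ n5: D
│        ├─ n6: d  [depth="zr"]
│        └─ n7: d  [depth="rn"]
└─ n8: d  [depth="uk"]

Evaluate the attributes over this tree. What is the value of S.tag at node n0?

6

1. n1.wid = false  [terminal]
2. n3.env = false  [terminal]
3. n4.mk = "kz"  ["kz"]
4. n5.mk = "vp"  ["vp"]
5. n6.depth = "zr"  [terminal]
6. n7.depth = "rn"  [terminal]
7. n5.live = "vrn"  ["v" ++ d₁.depth]
8. n5.idx = "xm"  ["xm"]
9. n5.wid = "wvp"  ["w" ++ D.mk]
10. n4.live = "wvpkz"  [D₁.wid ++ D₀.mk]
11. n4.idx = "xmwvp"  [D₁.idx ++ D₁.wid]
12. n4.wid = "rm"  ["rm"]
13. n2.tag = -8  [len(D.live) - 13]
14. n2.fin = false  [false]
15. n2.cnt = false  [false]
16. n8.depth = "uk"  [terminal]
17. n0.tag = 6  [S₁.tag + 14]
18. n0.fin = true  [S₁.tag > -9]
19. n0.cnt = false  [S₁.fin == true]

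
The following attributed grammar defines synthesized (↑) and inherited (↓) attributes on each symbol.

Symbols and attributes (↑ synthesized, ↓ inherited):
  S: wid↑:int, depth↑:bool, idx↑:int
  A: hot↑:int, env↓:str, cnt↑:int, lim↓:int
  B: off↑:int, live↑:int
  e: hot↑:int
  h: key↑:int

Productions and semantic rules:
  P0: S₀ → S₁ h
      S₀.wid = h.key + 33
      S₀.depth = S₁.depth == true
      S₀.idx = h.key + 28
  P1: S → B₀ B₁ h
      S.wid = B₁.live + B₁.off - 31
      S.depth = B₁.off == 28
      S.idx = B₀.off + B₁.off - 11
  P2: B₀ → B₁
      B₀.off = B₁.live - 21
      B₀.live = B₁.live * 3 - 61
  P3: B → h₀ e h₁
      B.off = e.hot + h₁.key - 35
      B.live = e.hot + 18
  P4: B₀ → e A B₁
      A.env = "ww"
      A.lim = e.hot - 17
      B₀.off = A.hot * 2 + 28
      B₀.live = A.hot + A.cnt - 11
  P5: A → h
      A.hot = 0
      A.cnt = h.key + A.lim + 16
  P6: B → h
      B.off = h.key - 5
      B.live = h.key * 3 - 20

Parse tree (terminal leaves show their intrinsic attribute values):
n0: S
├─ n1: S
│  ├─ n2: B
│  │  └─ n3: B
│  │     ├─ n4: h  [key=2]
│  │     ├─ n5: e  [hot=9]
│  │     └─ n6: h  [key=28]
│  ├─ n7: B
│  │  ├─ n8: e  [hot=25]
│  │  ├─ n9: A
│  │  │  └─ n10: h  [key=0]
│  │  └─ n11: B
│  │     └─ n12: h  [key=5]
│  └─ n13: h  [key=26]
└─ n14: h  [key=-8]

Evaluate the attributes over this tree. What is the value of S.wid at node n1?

1. n4.key = 2  [terminal]
2. n5.hot = 9  [terminal]
3. n6.key = 28  [terminal]
4. n3.off = 2  [e.hot + h₁.key - 35]
5. n3.live = 27  [e.hot + 18]
6. n2.off = 6  [B₁.live - 21]
7. n2.live = 20  [B₁.live * 3 - 61]
8. n8.hot = 25  [terminal]
9. n9.env = "ww"  ["ww"]
10. n9.lim = 8  [e.hot - 17]
11. n10.key = 0  [terminal]
12. n9.hot = 0  [0]
13. n9.cnt = 24  [h.key + A.lim + 16]
14. n12.key = 5  [terminal]
15. n11.off = 0  [h.key - 5]
16. n11.live = -5  [h.key * 3 - 20]
17. n7.off = 28  [A.hot * 2 + 28]
18. n7.live = 13  [A.hot + A.cnt - 11]
19. n13.key = 26  [terminal]
20. n1.wid = 10  [B₁.live + B₁.off - 31]
21. n1.depth = true  [B₁.off == 28]
22. n1.idx = 23  [B₀.off + B₁.off - 11]
23. n14.key = -8  [terminal]
24. n0.wid = 25  [h.key + 33]
25. n0.depth = true  [S₁.depth == true]
26. n0.idx = 20  [h.key + 28]

10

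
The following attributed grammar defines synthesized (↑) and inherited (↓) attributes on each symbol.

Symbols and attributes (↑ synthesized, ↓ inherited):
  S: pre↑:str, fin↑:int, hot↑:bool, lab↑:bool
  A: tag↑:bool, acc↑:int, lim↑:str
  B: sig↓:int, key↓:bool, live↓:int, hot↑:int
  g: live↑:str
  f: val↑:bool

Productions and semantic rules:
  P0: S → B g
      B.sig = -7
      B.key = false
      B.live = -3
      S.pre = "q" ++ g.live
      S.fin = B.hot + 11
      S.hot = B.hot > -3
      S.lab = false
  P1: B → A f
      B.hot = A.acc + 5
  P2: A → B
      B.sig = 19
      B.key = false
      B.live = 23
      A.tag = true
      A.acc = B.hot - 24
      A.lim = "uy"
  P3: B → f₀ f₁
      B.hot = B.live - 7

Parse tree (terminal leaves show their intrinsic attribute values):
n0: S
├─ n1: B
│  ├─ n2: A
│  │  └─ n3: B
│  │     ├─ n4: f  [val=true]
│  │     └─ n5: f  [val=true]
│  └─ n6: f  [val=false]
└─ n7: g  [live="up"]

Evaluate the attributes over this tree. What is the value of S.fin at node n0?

8

1. n1.sig = -7  [-7]
2. n1.key = false  [false]
3. n1.live = -3  [-3]
4. n3.sig = 19  [19]
5. n3.key = false  [false]
6. n3.live = 23  [23]
7. n4.val = true  [terminal]
8. n5.val = true  [terminal]
9. n3.hot = 16  [B.live - 7]
10. n2.tag = true  [true]
11. n2.acc = -8  [B.hot - 24]
12. n2.lim = "uy"  ["uy"]
13. n6.val = false  [terminal]
14. n1.hot = -3  [A.acc + 5]
15. n7.live = "up"  [terminal]
16. n0.pre = "qup"  ["q" ++ g.live]
17. n0.fin = 8  [B.hot + 11]
18. n0.hot = false  [B.hot > -3]
19. n0.lab = false  [false]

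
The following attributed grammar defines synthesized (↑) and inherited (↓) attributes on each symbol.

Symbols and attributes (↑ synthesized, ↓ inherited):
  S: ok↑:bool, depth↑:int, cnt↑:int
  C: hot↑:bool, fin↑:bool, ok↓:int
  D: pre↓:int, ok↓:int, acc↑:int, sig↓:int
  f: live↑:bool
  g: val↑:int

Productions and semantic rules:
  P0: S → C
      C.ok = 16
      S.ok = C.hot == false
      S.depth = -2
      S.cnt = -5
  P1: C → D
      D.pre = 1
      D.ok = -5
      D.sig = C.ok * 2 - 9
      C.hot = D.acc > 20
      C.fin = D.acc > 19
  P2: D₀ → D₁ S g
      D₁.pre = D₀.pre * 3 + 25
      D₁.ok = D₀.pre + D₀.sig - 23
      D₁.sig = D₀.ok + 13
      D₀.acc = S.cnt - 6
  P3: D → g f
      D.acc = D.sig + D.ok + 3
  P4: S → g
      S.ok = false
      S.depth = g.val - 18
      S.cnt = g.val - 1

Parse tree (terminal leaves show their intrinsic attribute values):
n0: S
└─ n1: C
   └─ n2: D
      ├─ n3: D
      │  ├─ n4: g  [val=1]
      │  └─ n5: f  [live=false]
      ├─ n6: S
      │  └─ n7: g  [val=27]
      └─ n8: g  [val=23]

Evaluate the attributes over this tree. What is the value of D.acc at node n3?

1. n1.ok = 16  [16]
2. n2.pre = 1  [1]
3. n2.ok = -5  [-5]
4. n2.sig = 23  [C.ok * 2 - 9]
5. n3.pre = 28  [D₀.pre * 3 + 25]
6. n3.ok = 1  [D₀.pre + D₀.sig - 23]
7. n3.sig = 8  [D₀.ok + 13]
8. n4.val = 1  [terminal]
9. n5.live = false  [terminal]
10. n3.acc = 12  [D.sig + D.ok + 3]
11. n7.val = 27  [terminal]
12. n6.ok = false  [false]
13. n6.depth = 9  [g.val - 18]
14. n6.cnt = 26  [g.val - 1]
15. n8.val = 23  [terminal]
16. n2.acc = 20  [S.cnt - 6]
17. n1.hot = false  [D.acc > 20]
18. n1.fin = true  [D.acc > 19]
19. n0.ok = true  [C.hot == false]
20. n0.depth = -2  [-2]
21. n0.cnt = -5  [-5]

12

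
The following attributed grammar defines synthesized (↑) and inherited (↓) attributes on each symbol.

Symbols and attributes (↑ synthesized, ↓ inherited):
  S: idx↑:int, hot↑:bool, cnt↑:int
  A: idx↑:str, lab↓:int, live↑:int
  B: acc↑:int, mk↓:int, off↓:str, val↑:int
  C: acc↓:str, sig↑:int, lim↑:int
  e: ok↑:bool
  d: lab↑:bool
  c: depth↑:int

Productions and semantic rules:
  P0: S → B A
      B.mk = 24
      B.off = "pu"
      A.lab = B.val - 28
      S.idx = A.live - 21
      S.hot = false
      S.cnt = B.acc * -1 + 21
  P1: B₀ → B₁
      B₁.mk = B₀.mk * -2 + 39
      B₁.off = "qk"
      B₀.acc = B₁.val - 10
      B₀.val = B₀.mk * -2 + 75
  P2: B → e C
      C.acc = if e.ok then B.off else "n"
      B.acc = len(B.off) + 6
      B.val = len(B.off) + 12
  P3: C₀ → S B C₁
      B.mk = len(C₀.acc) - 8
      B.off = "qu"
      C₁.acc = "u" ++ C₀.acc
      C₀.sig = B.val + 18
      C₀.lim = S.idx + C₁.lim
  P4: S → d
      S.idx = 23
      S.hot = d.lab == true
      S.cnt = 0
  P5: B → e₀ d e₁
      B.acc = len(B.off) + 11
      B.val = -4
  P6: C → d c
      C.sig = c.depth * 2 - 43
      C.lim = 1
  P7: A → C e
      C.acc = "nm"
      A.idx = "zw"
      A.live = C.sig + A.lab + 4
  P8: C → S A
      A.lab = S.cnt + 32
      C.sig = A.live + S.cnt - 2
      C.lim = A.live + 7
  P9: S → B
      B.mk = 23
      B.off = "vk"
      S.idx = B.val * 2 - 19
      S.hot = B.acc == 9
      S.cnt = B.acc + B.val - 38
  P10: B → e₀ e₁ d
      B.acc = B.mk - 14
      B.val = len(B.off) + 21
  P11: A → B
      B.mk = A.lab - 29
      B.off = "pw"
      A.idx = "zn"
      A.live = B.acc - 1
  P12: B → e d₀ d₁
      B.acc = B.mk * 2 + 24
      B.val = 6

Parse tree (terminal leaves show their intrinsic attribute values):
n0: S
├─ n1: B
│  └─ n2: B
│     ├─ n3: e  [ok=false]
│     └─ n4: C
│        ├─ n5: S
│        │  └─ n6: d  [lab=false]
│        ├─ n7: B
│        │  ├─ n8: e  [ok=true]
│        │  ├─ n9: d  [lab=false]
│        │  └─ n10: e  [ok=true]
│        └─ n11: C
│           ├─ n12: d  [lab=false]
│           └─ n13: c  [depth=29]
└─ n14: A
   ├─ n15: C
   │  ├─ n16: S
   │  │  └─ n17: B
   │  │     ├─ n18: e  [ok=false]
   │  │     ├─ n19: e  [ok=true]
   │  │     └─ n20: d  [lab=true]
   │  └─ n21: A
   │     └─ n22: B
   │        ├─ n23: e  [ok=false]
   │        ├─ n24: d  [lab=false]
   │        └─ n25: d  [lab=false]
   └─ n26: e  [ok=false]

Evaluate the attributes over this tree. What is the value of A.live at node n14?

1. n1.mk = 24  [24]
2. n1.off = "pu"  ["pu"]
3. n2.mk = -9  [B₀.mk * -2 + 39]
4. n2.off = "qk"  ["qk"]
5. n3.ok = false  [terminal]
6. n4.acc = "n"  [if e.ok then B.off else "n"]
7. n6.lab = false  [terminal]
8. n5.idx = 23  [23]
9. n5.hot = false  [d.lab == true]
10. n5.cnt = 0  [0]
11. n7.mk = -7  [len(C₀.acc) - 8]
12. n7.off = "qu"  ["qu"]
13. n8.ok = true  [terminal]
14. n9.lab = false  [terminal]
15. n10.ok = true  [terminal]
16. n7.acc = 13  [len(B.off) + 11]
17. n7.val = -4  [-4]
18. n11.acc = "un"  ["u" ++ C₀.acc]
19. n12.lab = false  [terminal]
20. n13.depth = 29  [terminal]
21. n11.sig = 15  [c.depth * 2 - 43]
22. n11.lim = 1  [1]
23. n4.sig = 14  [B.val + 18]
24. n4.lim = 24  [S.idx + C₁.lim]
25. n2.acc = 8  [len(B.off) + 6]
26. n2.val = 14  [len(B.off) + 12]
27. n1.acc = 4  [B₁.val - 10]
28. n1.val = 27  [B₀.mk * -2 + 75]
29. n14.lab = -1  [B.val - 28]
30. n15.acc = "nm"  ["nm"]
31. n17.mk = 23  [23]
32. n17.off = "vk"  ["vk"]
33. n18.ok = false  [terminal]
34. n19.ok = true  [terminal]
35. n20.lab = true  [terminal]
36. n17.acc = 9  [B.mk - 14]
37. n17.val = 23  [len(B.off) + 21]
38. n16.idx = 27  [B.val * 2 - 19]
39. n16.hot = true  [B.acc == 9]
40. n16.cnt = -6  [B.acc + B.val - 38]
41. n21.lab = 26  [S.cnt + 32]
42. n22.mk = -3  [A.lab - 29]
43. n22.off = "pw"  ["pw"]
44. n23.ok = false  [terminal]
45. n24.lab = false  [terminal]
46. n25.lab = false  [terminal]
47. n22.acc = 18  [B.mk * 2 + 24]
48. n22.val = 6  [6]
49. n21.idx = "zn"  ["zn"]
50. n21.live = 17  [B.acc - 1]
51. n15.sig = 9  [A.live + S.cnt - 2]
52. n15.lim = 24  [A.live + 7]
53. n26.ok = false  [terminal]
54. n14.idx = "zw"  ["zw"]
55. n14.live = 12  [C.sig + A.lab + 4]
56. n0.idx = -9  [A.live - 21]
57. n0.hot = false  [false]
58. n0.cnt = 17  [B.acc * -1 + 21]

12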